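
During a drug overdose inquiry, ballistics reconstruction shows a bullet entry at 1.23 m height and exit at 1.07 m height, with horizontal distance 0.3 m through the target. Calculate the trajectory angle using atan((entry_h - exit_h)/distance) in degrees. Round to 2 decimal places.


Bullet trajectory angle:
Height difference = 1.23 - 1.07 = 0.16 m
angle = atan(0.16 / 0.3)
angle = atan(0.533333)
angle = 28.07 degrees

28.07


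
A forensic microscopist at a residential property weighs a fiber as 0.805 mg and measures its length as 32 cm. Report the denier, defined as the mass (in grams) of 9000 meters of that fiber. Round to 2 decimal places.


Denier calculation:
Mass in grams = 0.805 mg / 1000 = 0.000805 g
Length in meters = 32 cm / 100 = 0.32 m
Linear density = mass / length = 0.000805 / 0.32 = 0.00251563 g/m
Denier = (g/m) * 9000 = 0.00251563 * 9000 = 22.64

22.64


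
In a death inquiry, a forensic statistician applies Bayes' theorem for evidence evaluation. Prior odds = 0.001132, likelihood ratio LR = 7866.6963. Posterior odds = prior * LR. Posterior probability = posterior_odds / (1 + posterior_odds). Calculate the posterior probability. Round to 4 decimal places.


Bayesian evidence evaluation:
Posterior odds = prior_odds * LR = 0.001132 * 7866.6963 = 8.9051
Posterior probability = posterior_odds / (1 + posterior_odds)
= 8.9051 / (1 + 8.9051)
= 8.9051 / 9.9051
= 0.8990

0.8990


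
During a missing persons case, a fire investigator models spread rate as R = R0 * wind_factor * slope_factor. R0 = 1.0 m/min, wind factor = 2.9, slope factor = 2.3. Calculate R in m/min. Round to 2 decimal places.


Fire spread rate calculation:
R = R0 * wind_factor * slope_factor
= 1.0 * 2.9 * 2.3
= 2.9 * 2.3
= 6.67 m/min

6.67


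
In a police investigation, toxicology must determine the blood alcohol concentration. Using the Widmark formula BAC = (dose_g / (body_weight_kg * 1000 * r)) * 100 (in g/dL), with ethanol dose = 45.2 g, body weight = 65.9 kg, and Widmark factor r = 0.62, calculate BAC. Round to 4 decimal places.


Applying the Widmark formula:
BAC = (dose_g / (body_wt * 1000 * r)) * 100
Denominator = 65.9 * 1000 * 0.62 = 40858
BAC = (45.2 / 40858) * 100
BAC = 0.1106 g/dL

0.1106


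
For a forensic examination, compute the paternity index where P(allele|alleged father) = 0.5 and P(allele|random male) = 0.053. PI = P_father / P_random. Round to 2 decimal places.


Paternity Index calculation:
PI = P(allele|father) / P(allele|random)
PI = 0.5 / 0.053
PI = 9.43

9.43


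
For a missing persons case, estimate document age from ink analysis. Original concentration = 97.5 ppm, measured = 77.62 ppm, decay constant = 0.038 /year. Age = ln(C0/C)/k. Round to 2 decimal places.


Document age estimation:
C0/C = 97.5 / 77.62 = 1.25612
ln(C0/C) = 0.228028
t = 0.228028 / 0.038 = 6.00 years

6.00


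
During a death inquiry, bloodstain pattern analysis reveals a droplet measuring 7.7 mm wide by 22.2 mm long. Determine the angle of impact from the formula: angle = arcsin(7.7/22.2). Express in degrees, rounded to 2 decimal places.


Blood spatter impact angle calculation:
width / length = 7.7 / 22.2 = 0.346847
angle = arcsin(0.346847)
angle = 20.29 degrees

20.29


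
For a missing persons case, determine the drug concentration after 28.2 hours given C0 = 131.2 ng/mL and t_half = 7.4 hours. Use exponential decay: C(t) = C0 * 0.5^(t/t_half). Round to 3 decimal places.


Drug concentration decay:
Number of half-lives = t / t_half = 28.2 / 7.4 = 3.810811
Decay factor = 0.5^3.810811 = 0.07125766
C(t) = 131.2 * 0.07125766 = 9.349 ng/mL

9.349


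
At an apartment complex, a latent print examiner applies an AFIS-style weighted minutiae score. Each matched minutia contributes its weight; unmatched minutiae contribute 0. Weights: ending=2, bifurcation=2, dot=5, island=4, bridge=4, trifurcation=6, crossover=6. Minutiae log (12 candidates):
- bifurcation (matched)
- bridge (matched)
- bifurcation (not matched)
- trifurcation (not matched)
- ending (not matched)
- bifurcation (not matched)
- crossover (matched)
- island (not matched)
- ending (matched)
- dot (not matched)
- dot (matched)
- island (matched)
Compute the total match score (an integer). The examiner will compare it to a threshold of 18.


Weighted minutiae match score:
  bifurcation: matched, +2 (running total 2)
  bridge: matched, +4 (running total 6)
  bifurcation: not matched, +0
  trifurcation: not matched, +0
  ending: not matched, +0
  bifurcation: not matched, +0
  crossover: matched, +6 (running total 12)
  island: not matched, +0
  ending: matched, +2 (running total 14)
  dot: not matched, +0
  dot: matched, +5 (running total 19)
  island: matched, +4 (running total 23)
Total score = 23
Threshold = 18; verdict = identification

23


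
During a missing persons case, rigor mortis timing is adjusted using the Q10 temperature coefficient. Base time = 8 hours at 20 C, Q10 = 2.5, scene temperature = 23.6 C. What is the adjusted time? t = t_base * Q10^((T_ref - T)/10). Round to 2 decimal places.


Rigor mortis time adjustment:
Exponent = (T_ref - T_actual) / 10 = (20 - 23.6) / 10 = -0.36
Q10 factor = 2.5^-0.36 = 0.71902
t_adjusted = 8 * 0.71902 = 5.75 hours

5.75


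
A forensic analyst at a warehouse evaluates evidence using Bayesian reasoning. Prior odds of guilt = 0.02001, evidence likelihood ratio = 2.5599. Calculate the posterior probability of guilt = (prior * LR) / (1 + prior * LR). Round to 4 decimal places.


Bayesian evidence evaluation:
Posterior odds = prior_odds * LR = 0.02001 * 2.5599 = 0.0512236
Posterior probability = posterior_odds / (1 + posterior_odds)
= 0.0512236 / (1 + 0.0512236)
= 0.0512236 / 1.0512236
= 0.0487

0.0487


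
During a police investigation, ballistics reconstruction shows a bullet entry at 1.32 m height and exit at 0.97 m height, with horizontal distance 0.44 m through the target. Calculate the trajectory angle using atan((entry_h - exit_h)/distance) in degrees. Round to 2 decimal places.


Bullet trajectory angle:
Height difference = 1.32 - 0.97 = 0.35 m
angle = atan(0.35 / 0.44)
angle = atan(0.795455)
angle = 38.50 degrees

38.50


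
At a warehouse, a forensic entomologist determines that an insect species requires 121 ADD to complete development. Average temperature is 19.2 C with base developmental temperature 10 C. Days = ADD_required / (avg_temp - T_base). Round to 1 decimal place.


Insect development time:
Effective temperature = avg_temp - T_base = 19.2 - 10 = 9.2 C
Days = ADD / effective_temp = 121 / 9.2 = 13.2 days

13.2


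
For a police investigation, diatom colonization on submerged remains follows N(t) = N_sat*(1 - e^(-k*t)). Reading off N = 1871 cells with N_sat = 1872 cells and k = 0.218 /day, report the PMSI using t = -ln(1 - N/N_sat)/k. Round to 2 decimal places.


PMSI from diatom colonization curve:
N / N_sat = 1871 / 1872 = 0.999466
1 - N/N_sat = 0.000534
ln(1 - N/N_sat) = -7.535115
t = -ln(1 - N/N_sat) / k = -(-7.535115) / 0.218 = 34.56 days

34.56


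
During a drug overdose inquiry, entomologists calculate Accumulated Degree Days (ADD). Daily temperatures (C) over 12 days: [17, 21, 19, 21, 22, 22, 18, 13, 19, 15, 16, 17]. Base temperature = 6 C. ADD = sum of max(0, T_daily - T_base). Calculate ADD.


Computing ADD day by day:
Day 1: max(0, 17 - 6) = 11
Day 2: max(0, 21 - 6) = 15
Day 3: max(0, 19 - 6) = 13
Day 4: max(0, 21 - 6) = 15
Day 5: max(0, 22 - 6) = 16
Day 6: max(0, 22 - 6) = 16
Day 7: max(0, 18 - 6) = 12
Day 8: max(0, 13 - 6) = 7
Day 9: max(0, 19 - 6) = 13
Day 10: max(0, 15 - 6) = 9
Day 11: max(0, 16 - 6) = 10
Day 12: max(0, 17 - 6) = 11
Total ADD = 148

148


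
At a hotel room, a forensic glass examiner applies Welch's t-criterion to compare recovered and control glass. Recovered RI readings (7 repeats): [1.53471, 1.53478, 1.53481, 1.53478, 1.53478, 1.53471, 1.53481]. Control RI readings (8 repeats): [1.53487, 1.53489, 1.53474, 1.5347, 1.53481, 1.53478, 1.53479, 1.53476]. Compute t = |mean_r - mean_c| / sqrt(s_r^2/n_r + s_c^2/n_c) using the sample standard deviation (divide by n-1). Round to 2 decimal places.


Welch's t-criterion for glass RI comparison:
Recovered mean = sum / n_r = 10.74338 / 7 = 1.5347686
Control mean = sum / n_c = 12.27834 / 8 = 1.5347925
Recovered sample variance s_r^2 = 1.78095e-09
Control sample variance s_c^2 = 4.05e-09
Welch SE (unpooled) = sqrt(s_r^2/n_r + s_c^2/n_c) = sqrt(2.54422e-10 + 5.0625e-10) = sqrt(7.60672e-10) = 2.75803e-05
|mean_r - mean_c| = 2.39286e-05
t = 2.39286e-05 / 2.75803e-05 = 0.87

0.87


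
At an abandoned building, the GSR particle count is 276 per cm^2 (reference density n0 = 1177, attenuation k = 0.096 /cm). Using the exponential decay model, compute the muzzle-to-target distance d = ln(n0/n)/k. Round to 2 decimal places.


GSR distance calculation:
n0/n = 1177 / 276 = 4.264493
ln(n0/n) = 1.450323
d = 1.450323 / 0.096 = 15.11 cm

15.11


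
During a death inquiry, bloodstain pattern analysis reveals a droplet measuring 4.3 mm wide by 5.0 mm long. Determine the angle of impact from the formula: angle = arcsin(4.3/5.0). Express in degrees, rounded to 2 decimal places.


Blood spatter impact angle calculation:
width / length = 4.3 / 5.0 = 0.86
angle = arcsin(0.86)
angle = 59.32 degrees

59.32


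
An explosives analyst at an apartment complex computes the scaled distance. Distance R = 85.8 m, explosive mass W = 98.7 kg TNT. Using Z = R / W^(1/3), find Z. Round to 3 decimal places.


Scaled distance calculation:
W^(1/3) = 98.7^(1/3) = 4.621387
Z = R / W^(1/3) = 85.8 / 4.621387
Z = 18.566 m/kg^(1/3)

18.566


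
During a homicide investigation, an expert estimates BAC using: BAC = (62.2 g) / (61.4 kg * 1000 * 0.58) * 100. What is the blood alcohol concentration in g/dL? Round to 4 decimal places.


Applying the Widmark formula:
BAC = (dose_g / (body_wt * 1000 * r)) * 100
Denominator = 61.4 * 1000 * 0.58 = 35612
BAC = (62.2 / 35612) * 100
BAC = 0.1747 g/dL

0.1747


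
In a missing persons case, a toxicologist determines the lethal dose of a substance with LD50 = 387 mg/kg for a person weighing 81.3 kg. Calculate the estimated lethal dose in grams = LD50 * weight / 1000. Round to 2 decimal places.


Lethal dose calculation:
Lethal dose = LD50 * body_weight / 1000
= 387 * 81.3 / 1000
= 31463.1 / 1000
= 31.46 g

31.46


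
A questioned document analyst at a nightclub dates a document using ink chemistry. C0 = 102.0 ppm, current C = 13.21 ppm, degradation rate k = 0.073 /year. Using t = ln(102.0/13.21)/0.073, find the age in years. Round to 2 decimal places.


Document age estimation:
C0/C = 102.0 / 13.21 = 7.721423
ln(C0/C) = 2.043999
t = 2.043999 / 0.073 = 28.00 years

28.00


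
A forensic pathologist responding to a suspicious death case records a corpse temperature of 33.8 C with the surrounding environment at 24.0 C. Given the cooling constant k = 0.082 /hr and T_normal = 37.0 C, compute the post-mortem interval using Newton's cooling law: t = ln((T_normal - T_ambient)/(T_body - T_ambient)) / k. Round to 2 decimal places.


Using Newton's law of cooling:
t = ln((T_normal - T_ambient) / (T_body - T_ambient)) / k
T_normal - T_ambient = 13.0
T_body - T_ambient = 9.8
Ratio = 1.326531
ln(ratio) = 0.282567
t = 0.282567 / 0.082 = 3.45 hours

3.45


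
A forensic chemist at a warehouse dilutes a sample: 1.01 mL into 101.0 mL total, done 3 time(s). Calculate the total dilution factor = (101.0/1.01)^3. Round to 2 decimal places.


Dilution factor calculation:
Single dilution = V_total / V_sample = 101.0 / 1.01 ≈ 100
Number of dilutions = 3
Total DF = (101.0 / 1.01)^3 (full precision, rounded at the end) = 1000000.00

1000000.00


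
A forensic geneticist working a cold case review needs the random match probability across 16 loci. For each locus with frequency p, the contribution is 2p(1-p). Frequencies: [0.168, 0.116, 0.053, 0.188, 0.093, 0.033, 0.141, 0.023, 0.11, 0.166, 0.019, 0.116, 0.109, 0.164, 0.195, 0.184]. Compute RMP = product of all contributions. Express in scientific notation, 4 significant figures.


Computing RMP for 16 loci:
Locus 1: 2 * 0.168 * 0.832 = 0.279552
Locus 2: 2 * 0.116 * 0.884 = 0.205088
Locus 3: 2 * 0.053 * 0.947 = 0.100382
Locus 4: 2 * 0.188 * 0.812 = 0.305312
Locus 5: 2 * 0.093 * 0.907 = 0.168702
Locus 6: 2 * 0.033 * 0.967 = 0.063822
Locus 7: 2 * 0.141 * 0.859 = 0.242238
Locus 8: 2 * 0.023 * 0.977 = 0.044942
Locus 9: 2 * 0.11 * 0.89 = 0.1958
Locus 10: 2 * 0.166 * 0.834 = 0.276888
Locus 11: 2 * 0.019 * 0.981 = 0.037278
Locus 12: 2 * 0.116 * 0.884 = 0.205088
Locus 13: 2 * 0.109 * 0.891 = 0.194238
Locus 14: 2 * 0.164 * 0.836 = 0.274208
Locus 15: 2 * 0.195 * 0.805 = 0.31395
Locus 16: 2 * 0.184 * 0.816 = 0.300288
RMP = 4.287e-13

4.287e-13


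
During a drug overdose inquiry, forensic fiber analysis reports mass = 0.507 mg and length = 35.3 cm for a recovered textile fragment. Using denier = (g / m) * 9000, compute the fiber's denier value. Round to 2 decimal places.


Denier calculation:
Mass in grams = 0.507 mg / 1000 = 0.000507 g
Length in meters = 35.3 cm / 100 = 0.353 m
Linear density = mass / length = 0.000507 / 0.353 = 0.00143626 g/m
Denier = (g/m) * 9000 = 0.00143626 * 9000 = 12.93

12.93


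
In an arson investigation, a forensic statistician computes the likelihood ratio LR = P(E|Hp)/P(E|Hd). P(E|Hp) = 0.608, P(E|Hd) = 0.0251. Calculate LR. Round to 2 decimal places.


Likelihood ratio calculation:
LR = P(E|Hp) / P(E|Hd)
LR = 0.608 / 0.0251
LR = 24.22

24.22


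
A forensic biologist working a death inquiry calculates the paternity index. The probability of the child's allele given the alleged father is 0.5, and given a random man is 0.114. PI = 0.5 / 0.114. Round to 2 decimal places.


Paternity Index calculation:
PI = P(allele|father) / P(allele|random)
PI = 0.5 / 0.114
PI = 4.39

4.39


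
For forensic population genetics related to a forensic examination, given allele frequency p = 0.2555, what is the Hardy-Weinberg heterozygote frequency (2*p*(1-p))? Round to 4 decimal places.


Hardy-Weinberg heterozygote frequency:
q = 1 - p = 1 - 0.2555 = 0.7445
2pq = 2 * 0.2555 * 0.7445 = 0.3804

0.3804


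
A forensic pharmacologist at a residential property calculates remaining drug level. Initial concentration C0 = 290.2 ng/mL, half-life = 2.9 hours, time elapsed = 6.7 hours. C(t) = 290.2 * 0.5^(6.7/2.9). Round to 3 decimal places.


Drug concentration decay:
Number of half-lives = t / t_half = 6.7 / 2.9 = 2.310345
Decay factor = 0.5^2.310345 = 0.20161222
C(t) = 290.2 * 0.20161222 = 58.508 ng/mL

58.508


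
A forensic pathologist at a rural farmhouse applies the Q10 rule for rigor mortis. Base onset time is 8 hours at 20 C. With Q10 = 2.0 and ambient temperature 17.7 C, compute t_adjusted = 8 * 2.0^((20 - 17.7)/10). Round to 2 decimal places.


Rigor mortis time adjustment:
Exponent = (T_ref - T_actual) / 10 = (20 - 17.7) / 10 = 0.23
Q10 factor = 2.0^0.23 = 1.17283
t_adjusted = 8 * 1.17283 = 9.38 hours

9.38


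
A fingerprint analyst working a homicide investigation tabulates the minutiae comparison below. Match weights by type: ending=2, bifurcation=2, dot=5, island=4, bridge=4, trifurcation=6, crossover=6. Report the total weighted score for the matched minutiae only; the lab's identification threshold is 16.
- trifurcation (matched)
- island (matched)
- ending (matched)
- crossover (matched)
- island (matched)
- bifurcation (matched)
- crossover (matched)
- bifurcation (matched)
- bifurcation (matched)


Weighted minutiae match score:
  trifurcation: matched, +6 (running total 6)
  island: matched, +4 (running total 10)
  ending: matched, +2 (running total 12)
  crossover: matched, +6 (running total 18)
  island: matched, +4 (running total 22)
  bifurcation: matched, +2 (running total 24)
  crossover: matched, +6 (running total 30)
  bifurcation: matched, +2 (running total 32)
  bifurcation: matched, +2 (running total 34)
Total score = 34
Threshold = 16; verdict = identification

34


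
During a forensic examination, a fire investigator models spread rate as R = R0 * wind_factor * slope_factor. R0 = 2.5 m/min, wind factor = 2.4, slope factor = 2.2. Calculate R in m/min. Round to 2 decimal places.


Fire spread rate calculation:
R = R0 * wind_factor * slope_factor
= 2.5 * 2.4 * 2.2
= 6 * 2.2
= 13.20 m/min

13.20


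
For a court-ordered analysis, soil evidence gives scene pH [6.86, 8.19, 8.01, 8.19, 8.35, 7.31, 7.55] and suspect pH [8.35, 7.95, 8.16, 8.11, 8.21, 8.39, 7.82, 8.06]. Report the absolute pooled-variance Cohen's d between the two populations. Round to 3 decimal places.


Pooled-variance Cohen's d for soil pH comparison:
Scene mean = 54.46 / 7 = 7.78
Suspect mean = 65.05 / 8 = 8.13125
Scene sample variance s_s^2 = 0.3057
Suspect sample variance s_c^2 = 0.036727
Pooled variance = ((n_s-1)*s_s^2 + (n_c-1)*s_c^2) / (n_s + n_c - 2) = 0.160868
Pooled SD = sqrt(0.160868) = 0.401084
Mean difference = -0.35125
|d| = |-0.35125| / 0.401084 = 0.876

0.876


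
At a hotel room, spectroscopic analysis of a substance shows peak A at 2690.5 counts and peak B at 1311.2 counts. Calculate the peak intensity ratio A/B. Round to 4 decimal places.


Spectral peak ratio:
Peak A = 2690.5 counts
Peak B = 1311.2 counts
Ratio = 2690.5 / 1311.2 = 2.0519

2.0519


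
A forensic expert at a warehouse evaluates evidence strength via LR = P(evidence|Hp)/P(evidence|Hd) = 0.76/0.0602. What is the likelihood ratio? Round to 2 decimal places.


Likelihood ratio calculation:
LR = P(E|Hp) / P(E|Hd)
LR = 0.76 / 0.0602
LR = 12.62

12.62


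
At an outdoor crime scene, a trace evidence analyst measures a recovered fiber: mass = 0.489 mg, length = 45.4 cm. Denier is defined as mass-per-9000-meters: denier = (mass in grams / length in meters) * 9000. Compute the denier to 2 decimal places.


Denier calculation:
Mass in grams = 0.489 mg / 1000 = 0.000489 g
Length in meters = 45.4 cm / 100 = 0.454 m
Linear density = mass / length = 0.000489 / 0.454 = 0.00107709 g/m
Denier = (g/m) * 9000 = 0.00107709 * 9000 = 9.69

9.69


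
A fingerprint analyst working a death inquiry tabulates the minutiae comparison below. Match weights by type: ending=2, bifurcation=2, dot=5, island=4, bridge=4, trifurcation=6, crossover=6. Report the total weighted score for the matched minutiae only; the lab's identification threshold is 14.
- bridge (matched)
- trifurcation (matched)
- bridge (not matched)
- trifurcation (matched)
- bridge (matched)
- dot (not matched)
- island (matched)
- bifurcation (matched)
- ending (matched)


Weighted minutiae match score:
  bridge: matched, +4 (running total 4)
  trifurcation: matched, +6 (running total 10)
  bridge: not matched, +0
  trifurcation: matched, +6 (running total 16)
  bridge: matched, +4 (running total 20)
  dot: not matched, +0
  island: matched, +4 (running total 24)
  bifurcation: matched, +2 (running total 26)
  ending: matched, +2 (running total 28)
Total score = 28
Threshold = 14; verdict = identification

28


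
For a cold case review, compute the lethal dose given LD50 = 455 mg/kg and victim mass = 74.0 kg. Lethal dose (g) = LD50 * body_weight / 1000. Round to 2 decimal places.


Lethal dose calculation:
Lethal dose = LD50 * body_weight / 1000
= 455 * 74.0 / 1000
= 33670 / 1000
= 33.67 g

33.67


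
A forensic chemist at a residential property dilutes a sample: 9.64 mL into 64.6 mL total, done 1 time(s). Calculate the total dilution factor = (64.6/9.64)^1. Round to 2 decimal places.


Dilution factor calculation:
Single dilution = V_total / V_sample = 64.6 / 9.64 ≈ 6.701245
Number of dilutions = 1
Total DF = (64.6 / 9.64)^1 (full precision, rounded at the end) = 6.70

6.70


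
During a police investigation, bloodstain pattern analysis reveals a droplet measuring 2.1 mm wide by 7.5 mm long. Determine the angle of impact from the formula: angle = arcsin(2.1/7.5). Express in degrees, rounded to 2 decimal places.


Blood spatter impact angle calculation:
width / length = 2.1 / 7.5 = 0.28
angle = arcsin(0.28)
angle = 16.26 degrees

16.26


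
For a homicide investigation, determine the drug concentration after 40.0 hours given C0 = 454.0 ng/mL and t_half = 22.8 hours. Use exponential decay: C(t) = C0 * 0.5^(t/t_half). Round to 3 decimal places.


Drug concentration decay:
Number of half-lives = t / t_half = 40.0 / 22.8 = 1.754386
Decay factor = 0.5^1.754386 = 0.29639931
C(t) = 454.0 * 0.29639931 = 134.565 ng/mL

134.565


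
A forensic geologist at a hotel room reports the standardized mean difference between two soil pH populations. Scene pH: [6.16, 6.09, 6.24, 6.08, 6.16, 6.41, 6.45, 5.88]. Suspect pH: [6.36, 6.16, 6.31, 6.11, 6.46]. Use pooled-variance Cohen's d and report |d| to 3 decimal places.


Pooled-variance Cohen's d for soil pH comparison:
Scene mean = 49.47 / 8 = 6.18375
Suspect mean = 31.4 / 5 = 6.28
Scene sample variance s_s^2 = 0.034027
Suspect sample variance s_c^2 = 0.02075
Pooled variance = ((n_s-1)*s_s^2 + (n_c-1)*s_c^2) / (n_s + n_c - 2) = 0.029199
Pooled SD = sqrt(0.029199) = 0.170877
Mean difference = -0.09625
|d| = |-0.09625| / 0.170877 = 0.563

0.563


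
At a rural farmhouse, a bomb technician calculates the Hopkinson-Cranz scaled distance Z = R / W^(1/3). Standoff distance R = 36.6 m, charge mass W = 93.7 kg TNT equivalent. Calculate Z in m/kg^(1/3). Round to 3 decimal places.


Scaled distance calculation:
W^(1/3) = 93.7^(1/3) = 4.541994
Z = R / W^(1/3) = 36.6 / 4.541994
Z = 8.058 m/kg^(1/3)

8.058


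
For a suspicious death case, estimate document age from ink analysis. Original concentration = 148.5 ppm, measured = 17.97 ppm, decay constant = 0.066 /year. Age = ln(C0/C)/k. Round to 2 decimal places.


Document age estimation:
C0/C = 148.5 / 17.97 = 8.263773
ln(C0/C) = 2.111881
t = 2.111881 / 0.066 = 32.00 years

32.00


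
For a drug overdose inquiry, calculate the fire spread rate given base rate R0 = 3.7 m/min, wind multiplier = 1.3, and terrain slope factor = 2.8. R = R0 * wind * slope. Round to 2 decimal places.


Fire spread rate calculation:
R = R0 * wind_factor * slope_factor
= 3.7 * 1.3 * 2.8
= 4.81 * 2.8
= 13.47 m/min

13.47


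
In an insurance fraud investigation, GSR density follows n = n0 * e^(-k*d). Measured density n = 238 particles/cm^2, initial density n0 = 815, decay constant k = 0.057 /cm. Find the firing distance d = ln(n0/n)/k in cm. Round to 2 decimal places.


GSR distance calculation:
n0/n = 815 / 238 = 3.42437
ln(n0/n) = 1.230918
d = 1.230918 / 0.057 = 21.60 cm

21.60


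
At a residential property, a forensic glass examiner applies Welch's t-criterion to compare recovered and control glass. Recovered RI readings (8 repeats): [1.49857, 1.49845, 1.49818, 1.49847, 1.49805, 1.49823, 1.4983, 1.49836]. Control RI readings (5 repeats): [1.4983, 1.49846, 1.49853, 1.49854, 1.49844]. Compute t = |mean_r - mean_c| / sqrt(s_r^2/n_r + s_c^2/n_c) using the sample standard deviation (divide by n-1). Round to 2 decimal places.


Welch's t-criterion for glass RI comparison:
Recovered mean = sum / n_r = 11.98661 / 8 = 1.4983263
Control mean = sum / n_c = 7.49227 / 5 = 1.498454
Recovered sample variance s_r^2 = 2.91696e-08
Control sample variance s_c^2 = 9.28e-09
Welch SE (unpooled) = sqrt(s_r^2/n_r + s_c^2/n_c) = sqrt(3.64621e-09 + 1.856e-09) = sqrt(5.50221e-09) = 7.41769e-05
|mean_r - mean_c| = 0.00012775
t = 0.00012775 / 7.41769e-05 = 1.72

1.72


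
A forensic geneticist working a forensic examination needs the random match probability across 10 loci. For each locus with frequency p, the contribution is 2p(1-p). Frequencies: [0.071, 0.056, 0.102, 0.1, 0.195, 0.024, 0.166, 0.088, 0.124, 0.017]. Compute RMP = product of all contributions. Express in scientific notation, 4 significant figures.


Computing RMP for 10 loci:
Locus 1: 2 * 0.071 * 0.929 = 0.131918
Locus 2: 2 * 0.056 * 0.944 = 0.105728
Locus 3: 2 * 0.102 * 0.898 = 0.183192
Locus 4: 2 * 0.1 * 0.9 = 0.18
Locus 5: 2 * 0.195 * 0.805 = 0.31395
Locus 6: 2 * 0.024 * 0.976 = 0.046848
Locus 7: 2 * 0.166 * 0.834 = 0.276888
Locus 8: 2 * 0.088 * 0.912 = 0.160512
Locus 9: 2 * 0.124 * 0.876 = 0.217248
Locus 10: 2 * 0.017 * 0.983 = 0.033422
RMP = 2.183e-09

2.183e-09


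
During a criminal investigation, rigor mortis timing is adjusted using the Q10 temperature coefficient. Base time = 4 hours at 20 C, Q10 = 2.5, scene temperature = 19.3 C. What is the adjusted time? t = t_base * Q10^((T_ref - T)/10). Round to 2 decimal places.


Rigor mortis time adjustment:
Exponent = (T_ref - T_actual) / 10 = (20 - 19.3) / 10 = 0.07
Q10 factor = 2.5^0.07 = 1.06624
t_adjusted = 4 * 1.06624 = 4.26 hours

4.26


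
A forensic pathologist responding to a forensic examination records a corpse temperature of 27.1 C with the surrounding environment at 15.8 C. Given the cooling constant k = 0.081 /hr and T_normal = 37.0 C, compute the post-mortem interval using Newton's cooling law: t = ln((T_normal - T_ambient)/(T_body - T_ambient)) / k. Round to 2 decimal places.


Using Newton's law of cooling:
t = ln((T_normal - T_ambient) / (T_body - T_ambient)) / k
T_normal - T_ambient = 21.2
T_body - T_ambient = 11.3
Ratio = 1.876106
ln(ratio) = 0.629198
t = 0.629198 / 0.081 = 7.77 hours

7.77


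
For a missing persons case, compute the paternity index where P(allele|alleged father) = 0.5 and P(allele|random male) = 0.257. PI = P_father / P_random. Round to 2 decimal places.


Paternity Index calculation:
PI = P(allele|father) / P(allele|random)
PI = 0.5 / 0.257
PI = 1.95

1.95


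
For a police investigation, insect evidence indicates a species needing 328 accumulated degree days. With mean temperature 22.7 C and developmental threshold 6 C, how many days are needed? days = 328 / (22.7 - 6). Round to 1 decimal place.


Insect development time:
Effective temperature = avg_temp - T_base = 22.7 - 6 = 16.7 C
Days = ADD / effective_temp = 328 / 16.7 = 19.6 days

19.6


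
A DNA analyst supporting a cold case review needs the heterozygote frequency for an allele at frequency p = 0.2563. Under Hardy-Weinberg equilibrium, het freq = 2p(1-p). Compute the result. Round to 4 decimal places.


Hardy-Weinberg heterozygote frequency:
q = 1 - p = 1 - 0.2563 = 0.7437
2pq = 2 * 0.2563 * 0.7437 = 0.3812

0.3812


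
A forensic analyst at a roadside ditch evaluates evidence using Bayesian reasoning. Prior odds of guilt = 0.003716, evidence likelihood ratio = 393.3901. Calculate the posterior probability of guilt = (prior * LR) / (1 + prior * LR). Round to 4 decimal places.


Bayesian evidence evaluation:
Posterior odds = prior_odds * LR = 0.003716 * 393.3901 = 1.461838
Posterior probability = posterior_odds / (1 + posterior_odds)
= 1.461838 / (1 + 1.461838)
= 1.461838 / 2.461838
= 0.5938

0.5938


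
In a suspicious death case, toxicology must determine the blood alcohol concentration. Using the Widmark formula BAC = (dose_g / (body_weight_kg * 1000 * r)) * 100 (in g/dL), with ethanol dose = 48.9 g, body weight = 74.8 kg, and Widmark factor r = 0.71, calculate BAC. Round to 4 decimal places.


Applying the Widmark formula:
BAC = (dose_g / (body_wt * 1000 * r)) * 100
Denominator = 74.8 * 1000 * 0.71 = 53108
BAC = (48.9 / 53108) * 100
BAC = 0.0921 g/dL

0.0921


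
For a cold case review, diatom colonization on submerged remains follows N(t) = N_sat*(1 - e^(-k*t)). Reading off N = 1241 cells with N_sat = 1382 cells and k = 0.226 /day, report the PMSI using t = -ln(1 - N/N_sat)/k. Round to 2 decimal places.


PMSI from diatom colonization curve:
N / N_sat = 1241 / 1382 = 0.897974
1 - N/N_sat = 0.102026
ln(1 - N/N_sat) = -2.282528
t = -ln(1 - N/N_sat) / k = -(-2.282528) / 0.226 = 10.10 days

10.10


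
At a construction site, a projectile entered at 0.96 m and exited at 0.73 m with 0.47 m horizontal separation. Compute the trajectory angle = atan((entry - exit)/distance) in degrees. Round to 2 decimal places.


Bullet trajectory angle:
Height difference = 0.96 - 0.73 = 0.23 m
angle = atan(0.23 / 0.47)
angle = atan(0.489362)
angle = 26.08 degrees

26.08


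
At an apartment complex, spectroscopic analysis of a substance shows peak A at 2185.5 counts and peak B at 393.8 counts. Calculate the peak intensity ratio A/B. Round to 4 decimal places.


Spectral peak ratio:
Peak A = 2185.5 counts
Peak B = 393.8 counts
Ratio = 2185.5 / 393.8 = 5.5498

5.5498


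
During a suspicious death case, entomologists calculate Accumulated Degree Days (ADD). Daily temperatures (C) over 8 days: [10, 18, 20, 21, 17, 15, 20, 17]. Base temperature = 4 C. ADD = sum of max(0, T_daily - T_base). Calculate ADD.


Computing ADD day by day:
Day 1: max(0, 10 - 4) = 6
Day 2: max(0, 18 - 4) = 14
Day 3: max(0, 20 - 4) = 16
Day 4: max(0, 21 - 4) = 17
Day 5: max(0, 17 - 4) = 13
Day 6: max(0, 15 - 4) = 11
Day 7: max(0, 20 - 4) = 16
Day 8: max(0, 17 - 4) = 13
Total ADD = 106

106


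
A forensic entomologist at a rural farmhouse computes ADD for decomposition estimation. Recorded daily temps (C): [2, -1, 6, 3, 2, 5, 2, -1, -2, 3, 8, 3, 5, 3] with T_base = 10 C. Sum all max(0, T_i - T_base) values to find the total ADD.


Computing ADD day by day:
Day 1: max(0, 2 - 10) = 0
Day 2: max(0, -1 - 10) = 0
Day 3: max(0, 6 - 10) = 0
Day 4: max(0, 3 - 10) = 0
Day 5: max(0, 2 - 10) = 0
Day 6: max(0, 5 - 10) = 0
Day 7: max(0, 2 - 10) = 0
Day 8: max(0, -1 - 10) = 0
Day 9: max(0, -2 - 10) = 0
Day 10: max(0, 3 - 10) = 0
Day 11: max(0, 8 - 10) = 0
Day 12: max(0, 3 - 10) = 0
Day 13: max(0, 5 - 10) = 0
Day 14: max(0, 3 - 10) = 0
Total ADD = 0

0


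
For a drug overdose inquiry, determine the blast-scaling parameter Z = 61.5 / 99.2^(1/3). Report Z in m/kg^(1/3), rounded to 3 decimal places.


Scaled distance calculation:
W^(1/3) = 99.2^(1/3) = 4.629178
Z = R / W^(1/3) = 61.5 / 4.629178
Z = 13.285 m/kg^(1/3)

13.285


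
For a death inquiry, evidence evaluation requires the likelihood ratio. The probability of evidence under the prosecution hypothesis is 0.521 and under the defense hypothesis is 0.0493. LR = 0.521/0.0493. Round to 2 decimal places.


Likelihood ratio calculation:
LR = P(E|Hp) / P(E|Hd)
LR = 0.521 / 0.0493
LR = 10.57

10.57


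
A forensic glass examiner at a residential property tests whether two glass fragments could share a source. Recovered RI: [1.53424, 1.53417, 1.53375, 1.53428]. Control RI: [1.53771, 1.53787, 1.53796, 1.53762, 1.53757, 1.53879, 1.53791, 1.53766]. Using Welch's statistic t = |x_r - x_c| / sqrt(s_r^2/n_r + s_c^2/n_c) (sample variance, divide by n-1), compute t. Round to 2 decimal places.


Welch's t-criterion for glass RI comparison:
Recovered mean = sum / n_r = 6.13644 / 4 = 1.53411
Control mean = sum / n_c = 12.30309 / 8 = 1.5378863
Recovered sample variance s_r^2 = 5.96667e-08
Control sample variance s_c^2 = 1.53741e-07
Welch SE (unpooled) = sqrt(s_r^2/n_r + s_c^2/n_c) = sqrt(1.49167e-08 + 1.92176e-08) = sqrt(3.41343e-08) = 0.000184755
|mean_r - mean_c| = 0.00377625
t = 0.00377625 / 0.000184755 = 20.44

20.44


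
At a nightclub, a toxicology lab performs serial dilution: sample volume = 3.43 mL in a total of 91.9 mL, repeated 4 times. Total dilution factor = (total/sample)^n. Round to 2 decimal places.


Dilution factor calculation:
Single dilution = V_total / V_sample = 91.9 / 3.43 ≈ 26.793003
Number of dilutions = 4
Total DF = (91.9 / 3.43)^4 (full precision, rounded at the end) = 515330.17

515330.17


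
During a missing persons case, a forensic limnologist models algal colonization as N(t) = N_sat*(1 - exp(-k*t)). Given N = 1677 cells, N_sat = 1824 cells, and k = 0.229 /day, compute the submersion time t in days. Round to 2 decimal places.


PMSI from diatom colonization curve:
N / N_sat = 1677 / 1824 = 0.919408
1 - N/N_sat = 0.080592
ln(1 - N/N_sat) = -2.518356
t = -ln(1 - N/N_sat) / k = -(-2.518356) / 0.229 = 11.00 days

11.00


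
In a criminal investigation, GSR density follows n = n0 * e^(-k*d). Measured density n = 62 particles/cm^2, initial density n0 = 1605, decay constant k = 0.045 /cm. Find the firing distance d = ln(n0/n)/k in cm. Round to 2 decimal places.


GSR distance calculation:
n0/n = 1605 / 62 = 25.887097
ln(n0/n) = 3.253745
d = 3.253745 / 0.045 = 72.31 cm

72.31


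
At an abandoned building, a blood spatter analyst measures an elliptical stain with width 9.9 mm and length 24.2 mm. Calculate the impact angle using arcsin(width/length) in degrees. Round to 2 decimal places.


Blood spatter impact angle calculation:
width / length = 9.9 / 24.2 = 0.409091
angle = arcsin(0.409091)
angle = 24.15 degrees

24.15


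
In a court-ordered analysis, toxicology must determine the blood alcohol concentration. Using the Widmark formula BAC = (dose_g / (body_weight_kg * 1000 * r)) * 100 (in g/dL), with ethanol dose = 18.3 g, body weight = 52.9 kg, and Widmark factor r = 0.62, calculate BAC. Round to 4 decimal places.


Applying the Widmark formula:
BAC = (dose_g / (body_wt * 1000 * r)) * 100
Denominator = 52.9 * 1000 * 0.62 = 32798
BAC = (18.3 / 32798) * 100
BAC = 0.0558 g/dL

0.0558


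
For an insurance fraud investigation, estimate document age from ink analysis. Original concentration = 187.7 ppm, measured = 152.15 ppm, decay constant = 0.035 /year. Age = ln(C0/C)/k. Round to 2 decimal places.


Document age estimation:
C0/C = 187.7 / 152.15 = 1.233651
ln(C0/C) = 0.209978
t = 0.209978 / 0.035 = 6.00 years

6.00


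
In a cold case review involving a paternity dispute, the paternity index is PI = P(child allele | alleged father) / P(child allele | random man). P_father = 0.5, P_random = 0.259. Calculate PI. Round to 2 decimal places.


Paternity Index calculation:
PI = P(allele|father) / P(allele|random)
PI = 0.5 / 0.259
PI = 1.93

1.93


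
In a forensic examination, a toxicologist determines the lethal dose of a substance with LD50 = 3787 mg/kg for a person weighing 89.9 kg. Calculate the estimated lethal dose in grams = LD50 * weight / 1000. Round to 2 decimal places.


Lethal dose calculation:
Lethal dose = LD50 * body_weight / 1000
= 3787 * 89.9 / 1000
= 340451.3 / 1000
= 340.45 g

340.45


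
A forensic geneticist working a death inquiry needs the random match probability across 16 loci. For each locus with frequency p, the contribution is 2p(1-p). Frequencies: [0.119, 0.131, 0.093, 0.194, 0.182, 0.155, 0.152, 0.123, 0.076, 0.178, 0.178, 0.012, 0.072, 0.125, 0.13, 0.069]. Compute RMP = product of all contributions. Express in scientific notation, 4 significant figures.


Computing RMP for 16 loci:
Locus 1: 2 * 0.119 * 0.881 = 0.209678
Locus 2: 2 * 0.131 * 0.869 = 0.227678
Locus 3: 2 * 0.093 * 0.907 = 0.168702
Locus 4: 2 * 0.194 * 0.806 = 0.312728
Locus 5: 2 * 0.182 * 0.818 = 0.297752
Locus 6: 2 * 0.155 * 0.845 = 0.26195
Locus 7: 2 * 0.152 * 0.848 = 0.257792
Locus 8: 2 * 0.123 * 0.877 = 0.215742
Locus 9: 2 * 0.076 * 0.924 = 0.140448
Locus 10: 2 * 0.178 * 0.822 = 0.292632
Locus 11: 2 * 0.178 * 0.822 = 0.292632
Locus 12: 2 * 0.012 * 0.988 = 0.023712
Locus 13: 2 * 0.072 * 0.928 = 0.133632
Locus 14: 2 * 0.125 * 0.875 = 0.21875
Locus 15: 2 * 0.13 * 0.87 = 0.2262
Locus 16: 2 * 0.069 * 0.931 = 0.128478
RMP = 2.647e-12

2.647e-12


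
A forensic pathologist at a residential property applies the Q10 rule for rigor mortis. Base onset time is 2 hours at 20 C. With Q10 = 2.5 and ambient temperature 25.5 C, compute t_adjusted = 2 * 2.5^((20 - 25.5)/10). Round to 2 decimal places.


Rigor mortis time adjustment:
Exponent = (T_ref - T_actual) / 10 = (20 - 25.5) / 10 = -0.55
Q10 factor = 2.5^-0.55 = 0.60413
t_adjusted = 2 * 0.60413 = 1.21 hours

1.21


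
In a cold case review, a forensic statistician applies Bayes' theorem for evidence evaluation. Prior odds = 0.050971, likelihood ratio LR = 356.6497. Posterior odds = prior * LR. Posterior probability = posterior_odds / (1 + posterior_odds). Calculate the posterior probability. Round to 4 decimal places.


Bayesian evidence evaluation:
Posterior odds = prior_odds * LR = 0.050971 * 356.6497 = 18.17879
Posterior probability = posterior_odds / (1 + posterior_odds)
= 18.17879 / (1 + 18.17879)
= 18.17879 / 19.17879
= 0.9479

0.9479


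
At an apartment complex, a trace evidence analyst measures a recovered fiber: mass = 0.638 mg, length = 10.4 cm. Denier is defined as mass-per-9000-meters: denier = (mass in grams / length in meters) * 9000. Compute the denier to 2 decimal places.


Denier calculation:
Mass in grams = 0.638 mg / 1000 = 0.000638 g
Length in meters = 10.4 cm / 100 = 0.104 m
Linear density = mass / length = 0.000638 / 0.104 = 0.00613462 g/m
Denier = (g/m) * 9000 = 0.00613462 * 9000 = 55.21

55.21


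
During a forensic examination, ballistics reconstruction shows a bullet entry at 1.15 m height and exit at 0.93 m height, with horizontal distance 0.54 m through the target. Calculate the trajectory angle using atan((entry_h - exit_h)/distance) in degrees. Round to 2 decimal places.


Bullet trajectory angle:
Height difference = 1.15 - 0.93 = 0.22 m
angle = atan(0.22 / 0.54)
angle = atan(0.407407)
angle = 22.17 degrees

22.17


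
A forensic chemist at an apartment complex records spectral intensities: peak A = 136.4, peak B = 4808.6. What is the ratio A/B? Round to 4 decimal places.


Spectral peak ratio:
Peak A = 136.4 counts
Peak B = 4808.6 counts
Ratio = 136.4 / 4808.6 = 0.0284

0.0284


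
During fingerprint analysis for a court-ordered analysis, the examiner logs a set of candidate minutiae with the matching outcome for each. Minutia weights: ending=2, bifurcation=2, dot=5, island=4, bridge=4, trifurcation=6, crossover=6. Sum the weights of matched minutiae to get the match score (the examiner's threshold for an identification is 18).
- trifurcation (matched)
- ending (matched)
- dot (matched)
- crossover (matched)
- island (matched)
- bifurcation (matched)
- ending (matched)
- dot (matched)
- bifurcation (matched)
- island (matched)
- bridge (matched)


Weighted minutiae match score:
  trifurcation: matched, +6 (running total 6)
  ending: matched, +2 (running total 8)
  dot: matched, +5 (running total 13)
  crossover: matched, +6 (running total 19)
  island: matched, +4 (running total 23)
  bifurcation: matched, +2 (running total 25)
  ending: matched, +2 (running total 27)
  dot: matched, +5 (running total 32)
  bifurcation: matched, +2 (running total 34)
  island: matched, +4 (running total 38)
  bridge: matched, +4 (running total 42)
Total score = 42
Threshold = 18; verdict = identification

42


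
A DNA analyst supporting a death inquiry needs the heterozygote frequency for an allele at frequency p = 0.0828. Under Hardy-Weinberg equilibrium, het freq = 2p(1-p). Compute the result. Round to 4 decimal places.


Hardy-Weinberg heterozygote frequency:
q = 1 - p = 1 - 0.0828 = 0.9172
2pq = 2 * 0.0828 * 0.9172 = 0.1519

0.1519


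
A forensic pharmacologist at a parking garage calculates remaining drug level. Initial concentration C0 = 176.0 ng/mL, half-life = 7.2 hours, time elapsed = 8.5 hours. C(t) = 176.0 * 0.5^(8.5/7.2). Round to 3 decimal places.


Drug concentration decay:
Number of half-lives = t / t_half = 8.5 / 7.2 = 1.180556
Decay factor = 0.5^1.180556 = 0.44118144
C(t) = 176.0 * 0.44118144 = 77.648 ng/mL

77.648


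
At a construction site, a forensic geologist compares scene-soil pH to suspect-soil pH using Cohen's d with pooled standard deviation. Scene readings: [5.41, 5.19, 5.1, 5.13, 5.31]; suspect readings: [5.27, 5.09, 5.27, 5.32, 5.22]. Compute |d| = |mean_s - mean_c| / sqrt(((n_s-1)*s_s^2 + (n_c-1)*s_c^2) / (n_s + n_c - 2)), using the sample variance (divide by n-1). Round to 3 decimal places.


Pooled-variance Cohen's d for soil pH comparison:
Scene mean = 26.14 / 5 = 5.228
Suspect mean = 26.17 / 5 = 5.234
Scene sample variance s_s^2 = 0.01682
Suspect sample variance s_c^2 = 0.00773
Pooled variance = ((n_s-1)*s_s^2 + (n_c-1)*s_c^2) / (n_s + n_c - 2) = 0.012275
Pooled SD = sqrt(0.012275) = 0.110793
Mean difference = -0.006
|d| = |-0.006| / 0.110793 = 0.054

0.054


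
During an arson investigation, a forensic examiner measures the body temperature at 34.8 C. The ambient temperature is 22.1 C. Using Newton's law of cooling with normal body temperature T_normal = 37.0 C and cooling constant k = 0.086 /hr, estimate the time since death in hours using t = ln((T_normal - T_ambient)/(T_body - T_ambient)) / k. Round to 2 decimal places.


Using Newton's law of cooling:
t = ln((T_normal - T_ambient) / (T_body - T_ambient)) / k
T_normal - T_ambient = 14.9
T_body - T_ambient = 12.7
Ratio = 1.173228
ln(ratio) = 0.159759
t = 0.159759 / 0.086 = 1.86 hours

1.86
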